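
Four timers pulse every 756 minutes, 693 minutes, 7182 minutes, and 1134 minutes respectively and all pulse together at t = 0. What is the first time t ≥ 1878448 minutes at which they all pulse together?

Joint pulses occur at multiples of LCM(756, 693, 7182, 1134).
756 = 2^2 × 3^3 × 7
693 = 3^2 × 7 × 11
7182 = 2 × 3^3 × 7 × 19
1134 = 2 × 3^4 × 7
LCM(756, 693, 7182, 1134) = 2^2 × 3^4 × 7 × 11 × 19 = 474012.
Smallest multiple of 474012 that is ≥ 1878448: ⌈1878448/474012⌉ × 474012 = 4 × 474012 = 1896048.

1896048 minutes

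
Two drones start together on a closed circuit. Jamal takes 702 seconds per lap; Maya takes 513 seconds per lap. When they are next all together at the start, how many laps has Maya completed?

They are all back at their starting positions together after one LCM of the periods.
702 = 2 × 3^3 × 13
513 = 3^3 × 19
LCM(702, 513) = 2 × 3^3 × 13 × 19 = 13338.
Laps for period 513: 13338 / 513 = 26.

26 laps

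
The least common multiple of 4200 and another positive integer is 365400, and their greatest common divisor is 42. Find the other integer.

3654

gcd × lcm = product of the two integers, so the other integer is (42 × 365400) / 4200 = 3654.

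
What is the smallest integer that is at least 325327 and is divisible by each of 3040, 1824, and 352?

401280

The integer must be a common multiple of 3040, 1824, and 352, so a multiple of their LCM.
3040 = 2^5 × 5 × 19
1824 = 2^5 × 3 × 19
352 = 2^5 × 11
LCM(3040, 1824, 352) = 2^5 × 3 × 5 × 11 × 19 = 100320.
Smallest multiple of 100320 that is ≥ 325327: ⌈325327/100320⌉ × 100320 = 4 × 100320 = 401280.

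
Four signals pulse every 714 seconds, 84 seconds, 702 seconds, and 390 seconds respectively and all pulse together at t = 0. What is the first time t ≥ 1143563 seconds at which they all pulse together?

1670760 seconds

Joint pulses occur at multiples of LCM(714, 84, 702, 390).
714 = 2 × 3 × 7 × 17
84 = 2^2 × 3 × 7
702 = 2 × 3^3 × 13
390 = 2 × 3 × 5 × 13
LCM(714, 84, 702, 390) = 2^2 × 3^3 × 5 × 7 × 13 × 17 = 835380.
Smallest multiple of 835380 that is ≥ 1143563: ⌈1143563/835380⌉ × 835380 = 2 × 835380 = 1670760.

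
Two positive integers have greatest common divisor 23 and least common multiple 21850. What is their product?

502550

For any two positive integers, gcd × lcm = product = 23 × 21850 = 502550.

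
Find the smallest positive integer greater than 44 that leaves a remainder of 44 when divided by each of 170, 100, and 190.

32344

N − 44 must be a common multiple of 170, 100, and 190.
170 = 2 × 5 × 17
100 = 2^2 × 5^2
190 = 2 × 5 × 19
LCM(170, 100, 190) = 2^2 × 5^2 × 17 × 19 = 32300.
Smallest N > 44 is LCM + 44 = 32300 + 44 = 32344.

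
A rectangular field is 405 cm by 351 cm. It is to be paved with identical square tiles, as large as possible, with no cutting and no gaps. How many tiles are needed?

Tile side = gcd(405, 351).
405 = 3^4 × 5
351 = 3^3 × 13
gcd(405, 351) = 3^3 = 27.
Tiles: (405/27) × (351/27) = 15 × 13 = 195.

195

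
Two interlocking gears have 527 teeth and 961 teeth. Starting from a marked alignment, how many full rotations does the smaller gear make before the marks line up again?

The first common completion time is the LCM of the periods.
527 = 17 × 31
961 = 31^2
LCM(527, 961) = 17 × 31^2 = 16337.
Rotations for period 527: 16337 / 527 = 31.

31 rotations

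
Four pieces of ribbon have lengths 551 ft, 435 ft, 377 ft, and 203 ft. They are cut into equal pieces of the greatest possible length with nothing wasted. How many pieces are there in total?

Piece length = gcd(551, 435, 377, 203).
551 = 19 × 29
435 = 3 × 5 × 29
377 = 13 × 29
203 = 7 × 29
gcd(551, 435, 377, 203) = 29.
Total pieces = 551/29 + 435/29 + 377/29 + 203/29 = 19 + 15 + 13 + 7 = 54.

54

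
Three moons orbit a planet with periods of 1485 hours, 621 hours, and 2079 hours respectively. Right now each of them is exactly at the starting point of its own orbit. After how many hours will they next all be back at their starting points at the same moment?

239085 hours

We need the least common multiple of the intervals.
1485 = 3^3 × 5 × 11
621 = 3^3 × 23
2079 = 3^3 × 7 × 11
LCM(1485, 621, 2079) = 3^3 × 5 × 7 × 11 × 23 = 239085.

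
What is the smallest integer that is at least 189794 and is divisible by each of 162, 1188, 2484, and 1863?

The integer must be a common multiple of 162, 1188, 2484, and 1863, so a multiple of their LCM.
162 = 2 × 3^4
1188 = 2^2 × 3^3 × 11
2484 = 2^2 × 3^3 × 23
1863 = 3^4 × 23
LCM(162, 1188, 2484, 1863) = 2^2 × 3^4 × 11 × 23 = 81972.
Smallest multiple of 81972 that is ≥ 189794: ⌈189794/81972⌉ × 81972 = 3 × 81972 = 245916.

245916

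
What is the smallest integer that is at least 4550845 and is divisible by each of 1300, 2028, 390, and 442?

The integer must be a common multiple of 1300, 2028, 390, and 442, so a multiple of their LCM.
1300 = 2^2 × 5^2 × 13
2028 = 2^2 × 3 × 13^2
390 = 2 × 3 × 5 × 13
442 = 2 × 13 × 17
LCM(1300, 2028, 390, 442) = 2^2 × 3 × 5^2 × 13^2 × 17 = 861900.
Smallest multiple of 861900 that is ≥ 4550845: ⌈4550845/861900⌉ × 861900 = 6 × 861900 = 5171400.

5171400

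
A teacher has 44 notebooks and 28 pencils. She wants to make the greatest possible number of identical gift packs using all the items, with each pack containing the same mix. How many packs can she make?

4 packs

The pack count must divide each quantity, so the greatest is gcd(44, 28).
44 = 2^2 × 11
28 = 2^2 × 7
gcd(44, 28) = 2^2 = 4.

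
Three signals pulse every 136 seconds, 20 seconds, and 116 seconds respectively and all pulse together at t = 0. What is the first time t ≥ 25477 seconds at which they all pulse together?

Joint pulses occur at multiples of LCM(136, 20, 116).
136 = 2^3 × 17
20 = 2^2 × 5
116 = 2^2 × 29
LCM(136, 20, 116) = 2^3 × 5 × 17 × 29 = 19720.
Smallest multiple of 19720 that is ≥ 25477: ⌈25477/19720⌉ × 19720 = 2 × 19720 = 39440.

39440 seconds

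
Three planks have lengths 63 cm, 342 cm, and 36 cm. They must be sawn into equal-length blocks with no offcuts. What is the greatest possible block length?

The block length must divide every plank, so the greatest is gcd(63, 342, 36).
63 = 3^2 × 7
342 = 2 × 3^2 × 19
36 = 2^2 × 3^2
gcd(63, 342, 36) = 3^2 = 9.

9 cm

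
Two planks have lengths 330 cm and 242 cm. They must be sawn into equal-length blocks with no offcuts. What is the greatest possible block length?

22 cm

By the Euclidean algorithm:
330 = 1 × 242 + 88
242 = 2 × 88 + 66
88 = 1 × 66 + 22
66 = 3 × 22 + 0
gcd(330, 242) = 22.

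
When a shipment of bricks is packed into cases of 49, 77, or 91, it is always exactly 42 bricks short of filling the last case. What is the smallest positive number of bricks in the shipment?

6965

Being 42 short of a full case of size k means N ≡ −42 (mod k), i.e. N + 42 is a multiple of each size.
49 = 7^2
77 = 7 × 11
91 = 7 × 13
LCM(49, 77, 91) = 7^2 × 11 × 13 = 7007.
Smallest positive N is 7007 − 42 = 6965.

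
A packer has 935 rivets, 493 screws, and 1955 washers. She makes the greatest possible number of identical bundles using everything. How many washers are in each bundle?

Number of bundles = gcd(935, 493, 1955).
935 = 5 × 11 × 17
493 = 17 × 29
1955 = 5 × 17 × 23
gcd(935, 493, 1955) = 17.
washers per bundle = 1955 / 17 = 115.

115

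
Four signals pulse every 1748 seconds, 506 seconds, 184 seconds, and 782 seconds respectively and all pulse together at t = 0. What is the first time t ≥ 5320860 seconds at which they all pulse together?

5883768 seconds

Joint pulses occur at multiples of LCM(1748, 506, 184, 782).
1748 = 2^2 × 19 × 23
506 = 2 × 11 × 23
184 = 2^3 × 23
782 = 2 × 17 × 23
LCM(1748, 506, 184, 782) = 2^3 × 11 × 17 × 19 × 23 = 653752.
Smallest multiple of 653752 that is ≥ 5320860: ⌈5320860/653752⌉ × 653752 = 9 × 653752 = 5883768.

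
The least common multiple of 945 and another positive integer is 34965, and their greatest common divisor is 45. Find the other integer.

1665

gcd × lcm = product of the two integers, so the other integer is (45 × 34965) / 945 = 1665.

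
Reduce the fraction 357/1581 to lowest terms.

7/31

357 = 3 × 7 × 17
1581 = 3 × 17 × 31
gcd(357, 1581) = 3 × 17 = 51.
Divide numerator and denominator by 51: 357/1581 = 7/31.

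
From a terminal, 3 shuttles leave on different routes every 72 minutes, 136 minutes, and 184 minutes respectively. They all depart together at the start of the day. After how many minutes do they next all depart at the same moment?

28152 minutes

The first simultaneous occurrence is after LCM of the individual periods.
72 = 2^3 × 3^2
136 = 2^3 × 17
184 = 2^3 × 23
LCM(72, 136, 184) = 2^3 × 3^2 × 17 × 23 = 28152.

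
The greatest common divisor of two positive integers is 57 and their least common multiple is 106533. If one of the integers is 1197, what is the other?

5073

For two integers, gcd × lcm = product, so the other is (57 × 106533) / 1197 = 6072381 / 1197 = 5073.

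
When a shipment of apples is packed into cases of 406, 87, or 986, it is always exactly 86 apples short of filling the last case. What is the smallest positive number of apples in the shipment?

Being 86 short of a full case of size k means N ≡ −86 (mod k), i.e. N + 86 is a multiple of each size.
406 = 2 × 7 × 29
87 = 3 × 29
986 = 2 × 17 × 29
LCM(406, 87, 986) = 2 × 3 × 7 × 17 × 29 = 20706.
Smallest positive N is 20706 − 86 = 20620.

20620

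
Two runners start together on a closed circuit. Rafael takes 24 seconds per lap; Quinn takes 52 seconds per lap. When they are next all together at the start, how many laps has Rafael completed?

The first common completion time is the LCM of the periods.
24 = 2^3 × 3
52 = 2^2 × 13
LCM(24, 52) = 2^3 × 3 × 13 = 312.
Laps for period 24: 312 / 24 = 13.

13 laps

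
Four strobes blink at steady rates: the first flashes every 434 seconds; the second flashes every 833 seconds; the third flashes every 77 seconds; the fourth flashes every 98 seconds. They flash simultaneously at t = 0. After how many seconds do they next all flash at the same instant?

568106 seconds

We need the least common multiple of the intervals.
434 = 2 × 7 × 31
833 = 7^2 × 17
77 = 7 × 11
98 = 2 × 7^2
LCM(434, 833, 77, 98) = 2 × 7^2 × 11 × 17 × 31 = 568106.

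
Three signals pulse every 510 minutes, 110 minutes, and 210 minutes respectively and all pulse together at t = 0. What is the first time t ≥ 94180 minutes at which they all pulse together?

117810 minutes

Joint pulses occur at multiples of LCM(510, 110, 210).
510 = 2 × 3 × 5 × 17
110 = 2 × 5 × 11
210 = 2 × 3 × 5 × 7
LCM(510, 110, 210) = 2 × 3 × 5 × 7 × 11 × 17 = 39270.
Smallest multiple of 39270 that is ≥ 94180: ⌈94180/39270⌉ × 39270 = 3 × 39270 = 117810.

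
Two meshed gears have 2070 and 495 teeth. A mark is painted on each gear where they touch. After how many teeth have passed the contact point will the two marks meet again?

They coincide at every common multiple of the periods; the first is the LCM.
2070 = 2 × 3^2 × 5 × 23
495 = 3^2 × 5 × 11
LCM(2070, 495) = 2 × 3^2 × 5 × 11 × 23 = 22770.

22770 teeth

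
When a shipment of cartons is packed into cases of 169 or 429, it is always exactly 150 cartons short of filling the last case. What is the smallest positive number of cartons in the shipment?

5427

Being 150 short of a full case of size k means N ≡ −150 (mod k), i.e. N + 150 is a multiple of each size.
169 = 13^2
429 = 3 × 11 × 13
LCM(169, 429) = 3 × 11 × 13^2 = 5577.
Smallest positive N is 5577 − 150 = 5427.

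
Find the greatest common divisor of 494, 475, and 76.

19

494 = 2 × 13 × 19
475 = 5^2 × 19
76 = 2^2 × 19
gcd(494, 475, 76) = 19.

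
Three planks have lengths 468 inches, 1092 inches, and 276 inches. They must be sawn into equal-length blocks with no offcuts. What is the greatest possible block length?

12 inches

This is the greatest common divisor of 468, 1092, and 276.
468 = 2^2 × 3^2 × 13
1092 = 2^2 × 3 × 7 × 13
276 = 2^2 × 3 × 23
gcd(468, 1092, 276) = 2^2 × 3 = 12.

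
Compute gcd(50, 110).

50 = 2 × 5^2
110 = 2 × 5 × 11
gcd(50, 110) = 2 × 5 = 10.

10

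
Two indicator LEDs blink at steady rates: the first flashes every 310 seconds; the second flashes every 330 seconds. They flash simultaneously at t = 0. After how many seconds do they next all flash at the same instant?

10230 seconds

They coincide at every common multiple of the periods; the first is the LCM.
310 = 2 × 5 × 31
330 = 2 × 3 × 5 × 11
LCM(310, 330) = 2 × 3 × 5 × 11 × 31 = 10230.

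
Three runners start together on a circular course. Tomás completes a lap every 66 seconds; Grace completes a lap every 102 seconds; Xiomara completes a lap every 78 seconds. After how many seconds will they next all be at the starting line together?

We need the least common multiple of the intervals.
66 = 2 × 3 × 11
102 = 2 × 3 × 17
78 = 2 × 3 × 13
LCM(66, 102, 78) = 2 × 3 × 11 × 13 × 17 = 14586.

14586 seconds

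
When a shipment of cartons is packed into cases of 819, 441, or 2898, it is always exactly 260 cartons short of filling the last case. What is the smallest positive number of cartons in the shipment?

Being 260 short of a full case of size k means N ≡ −260 (mod k), i.e. N + 260 is a multiple of each size.
819 = 3^2 × 7 × 13
441 = 3^2 × 7^2
2898 = 2 × 3^2 × 7 × 23
LCM(819, 441, 2898) = 2 × 3^2 × 7^2 × 13 × 23 = 263718.
Smallest positive N is 263718 − 260 = 263458.

263458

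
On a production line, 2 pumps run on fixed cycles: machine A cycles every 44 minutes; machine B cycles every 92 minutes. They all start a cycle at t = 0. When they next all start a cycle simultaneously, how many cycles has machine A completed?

All finish a whole number of cycles simultaneously at t = LCM of the periods.
44 = 2^2 × 11
92 = 2^2 × 23
LCM(44, 92) = 2^2 × 11 × 23 = 1012.
Cycles for period 44: 1012 / 44 = 23.

23 cycles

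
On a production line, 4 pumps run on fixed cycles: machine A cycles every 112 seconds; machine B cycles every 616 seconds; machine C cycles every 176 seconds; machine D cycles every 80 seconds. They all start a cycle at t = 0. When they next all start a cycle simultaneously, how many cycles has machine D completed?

They are all back at their starting positions together after one LCM of the periods.
112 = 2^4 × 7
616 = 2^3 × 7 × 11
176 = 2^4 × 11
80 = 2^4 × 5
LCM(112, 616, 176, 80) = 2^4 × 5 × 7 × 11 = 6160.
Cycles for period 80: 6160 / 80 = 77.

77 cycles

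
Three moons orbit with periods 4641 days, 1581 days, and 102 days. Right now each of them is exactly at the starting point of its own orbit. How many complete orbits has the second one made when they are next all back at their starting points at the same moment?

All finish a whole number of cycles simultaneously at t = LCM of the periods.
4641 = 3 × 7 × 13 × 17
1581 = 3 × 17 × 31
102 = 2 × 3 × 17
LCM(4641, 1581, 102) = 2 × 3 × 7 × 13 × 17 × 31 = 287742.
Orbits for period 1581: 287742 / 1581 = 182.

182 orbits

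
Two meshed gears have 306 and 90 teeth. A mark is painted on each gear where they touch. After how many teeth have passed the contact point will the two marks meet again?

They coincide at every common multiple of the periods; the first is the LCM.
306 = 2 × 3^2 × 17
90 = 2 × 3^2 × 5
LCM(306, 90) = 2 × 3^2 × 5 × 17 = 1530.

1530 teeth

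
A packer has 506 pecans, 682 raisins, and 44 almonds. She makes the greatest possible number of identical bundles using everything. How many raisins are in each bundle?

Number of bundles = gcd(506, 682, 44).
506 = 2 × 11 × 23
682 = 2 × 11 × 31
44 = 2^2 × 11
gcd(506, 682, 44) = 2 × 11 = 22.
raisins per bundle = 682 / 22 = 31.

31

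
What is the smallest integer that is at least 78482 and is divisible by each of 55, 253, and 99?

79695

The integer must be a common multiple of 55, 253, and 99, so a multiple of their LCM.
55 = 5 × 11
253 = 11 × 23
99 = 3^2 × 11
LCM(55, 253, 99) = 3^2 × 5 × 11 × 23 = 11385.
Smallest multiple of 11385 that is ≥ 78482: ⌈78482/11385⌉ × 11385 = 7 × 11385 = 79695.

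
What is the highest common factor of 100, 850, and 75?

100 = 2^2 × 5^2
850 = 2 × 5^2 × 17
75 = 3 × 5^2
gcd(100, 850, 75) = 5^2 = 25.

25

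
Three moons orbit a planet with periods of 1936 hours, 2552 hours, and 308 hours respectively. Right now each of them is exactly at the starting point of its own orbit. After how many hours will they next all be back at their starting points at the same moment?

We need the least common multiple of the intervals.
1936 = 2^4 × 11^2
2552 = 2^3 × 11 × 29
308 = 2^2 × 7 × 11
LCM(1936, 2552, 308) = 2^4 × 7 × 11^2 × 29 = 393008.

393008 hours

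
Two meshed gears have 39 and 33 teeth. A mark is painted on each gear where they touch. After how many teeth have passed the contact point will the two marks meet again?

They coincide at every common multiple of the periods; the first is the LCM.
39 = 3 × 13
33 = 3 × 11
LCM(39, 33) = 3 × 11 × 13 = 429.

429 teeth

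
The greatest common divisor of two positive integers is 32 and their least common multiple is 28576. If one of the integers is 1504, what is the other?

For two integers, gcd × lcm = product, so the other is (32 × 28576) / 1504 = 914432 / 1504 = 608.

608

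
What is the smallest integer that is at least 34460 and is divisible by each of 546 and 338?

35490

The integer must be a common multiple of 546 and 338, so a multiple of their LCM.
546 = 2 × 3 × 7 × 13
338 = 2 × 13^2
LCM(546, 338) = 2 × 3 × 7 × 13^2 = 7098.
Smallest multiple of 7098 that is ≥ 34460: ⌈34460/7098⌉ × 7098 = 5 × 7098 = 35490.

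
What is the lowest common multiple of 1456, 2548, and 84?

1456 = 2^4 × 7 × 13
2548 = 2^2 × 7^2 × 13
84 = 2^2 × 3 × 7
LCM(1456, 2548, 84) = 2^4 × 3 × 7^2 × 13 = 30576.

30576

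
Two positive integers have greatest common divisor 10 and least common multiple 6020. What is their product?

For any two positive integers, gcd × lcm = product = 10 × 6020 = 60200.

60200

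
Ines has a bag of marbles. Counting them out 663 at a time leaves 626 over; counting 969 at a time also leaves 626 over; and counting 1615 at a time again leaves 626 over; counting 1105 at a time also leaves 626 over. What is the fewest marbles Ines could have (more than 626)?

63611

N − 626 must be a common multiple of 663, 969, 1615, and 1105.
663 = 3 × 13 × 17
969 = 3 × 17 × 19
1615 = 5 × 17 × 19
1105 = 5 × 13 × 17
LCM(663, 969, 1615, 1105) = 3 × 5 × 13 × 17 × 19 = 62985.
Smallest N > 626 is LCM + 626 = 62985 + 626 = 63611.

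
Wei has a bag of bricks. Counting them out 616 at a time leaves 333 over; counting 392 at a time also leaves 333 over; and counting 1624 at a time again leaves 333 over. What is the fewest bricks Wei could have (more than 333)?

N − 333 must be a common multiple of 616, 392, and 1624.
616 = 2^3 × 7 × 11
392 = 2^3 × 7^2
1624 = 2^3 × 7 × 29
LCM(616, 392, 1624) = 2^3 × 7^2 × 11 × 29 = 125048.
Smallest N > 333 is LCM + 333 = 125048 + 333 = 125381.

125381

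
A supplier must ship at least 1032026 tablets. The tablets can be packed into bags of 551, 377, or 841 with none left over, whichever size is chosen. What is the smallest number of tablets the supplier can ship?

The number of tablets must be a common multiple of 551, 377, and 841, so a multiple of their LCM.
551 = 19 × 29
377 = 13 × 29
841 = 29^2
LCM(551, 377, 841) = 13 × 19 × 29^2 = 207727.
Smallest multiple of 207727 that is ≥ 1032026: ⌈1032026/207727⌉ × 207727 = 5 × 207727 = 1038635.

1038635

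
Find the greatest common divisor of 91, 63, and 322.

91 = 7 × 13
63 = 3^2 × 7
322 = 2 × 7 × 23
gcd(91, 63, 322) = 7.

7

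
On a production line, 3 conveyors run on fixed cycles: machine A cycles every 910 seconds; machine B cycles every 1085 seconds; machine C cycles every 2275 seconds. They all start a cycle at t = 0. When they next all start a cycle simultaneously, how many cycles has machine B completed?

130 cycles

The first common completion time is the LCM of the periods.
910 = 2 × 5 × 7 × 13
1085 = 5 × 7 × 31
2275 = 5^2 × 7 × 13
LCM(910, 1085, 2275) = 2 × 5^2 × 7 × 13 × 31 = 141050.
Cycles for period 1085: 141050 / 1085 = 130.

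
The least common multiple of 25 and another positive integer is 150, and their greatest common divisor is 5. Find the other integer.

30

gcd × lcm = product of the two integers, so the other integer is (5 × 150) / 25 = 30.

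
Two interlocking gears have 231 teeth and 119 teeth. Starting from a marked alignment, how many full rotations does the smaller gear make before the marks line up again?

All finish a whole number of cycles simultaneously at t = LCM of the periods.
231 = 3 × 7 × 11
119 = 7 × 17
LCM(231, 119) = 3 × 7 × 11 × 17 = 3927.
Rotations for period 119: 3927 / 119 = 33.

33 rotations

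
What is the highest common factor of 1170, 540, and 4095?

45

1170 = 2 × 3^2 × 5 × 13
540 = 2^2 × 3^3 × 5
4095 = 3^2 × 5 × 7 × 13
gcd(1170, 540, 4095) = 3^2 × 5 = 45.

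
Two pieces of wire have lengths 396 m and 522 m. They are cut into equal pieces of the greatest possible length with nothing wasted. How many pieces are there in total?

51

Piece length = gcd(396, 522).
396 = 2^2 × 3^2 × 11
522 = 2 × 3^2 × 29
gcd(396, 522) = 2 × 3^2 = 18.
Total pieces = 396/18 + 522/18 = 22 + 29 = 51.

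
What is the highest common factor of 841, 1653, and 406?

841 = 29^2
1653 = 3 × 19 × 29
406 = 2 × 7 × 29
gcd(841, 1653, 406) = 29.

29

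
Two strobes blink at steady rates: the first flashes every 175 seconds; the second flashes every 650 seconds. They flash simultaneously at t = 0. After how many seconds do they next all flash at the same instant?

4550 seconds

The first simultaneous occurrence is after LCM of the individual periods.
175 = 5^2 × 7
650 = 2 × 5^2 × 13
LCM(175, 650) = 2 × 5^2 × 7 × 13 = 4550.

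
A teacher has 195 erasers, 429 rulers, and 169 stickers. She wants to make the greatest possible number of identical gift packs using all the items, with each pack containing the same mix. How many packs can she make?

13 packs

The pack count must divide each quantity, so the greatest is gcd(195, 429, 169).
195 = 3 × 5 × 13
429 = 3 × 11 × 13
169 = 13^2
gcd(195, 429, 169) = 13.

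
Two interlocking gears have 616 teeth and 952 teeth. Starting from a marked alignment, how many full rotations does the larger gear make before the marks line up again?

11 rotations

All finish a whole number of cycles simultaneously at t = LCM of the periods.
616 = 2^3 × 7 × 11
952 = 2^3 × 7 × 17
LCM(616, 952) = 2^3 × 7 × 11 × 17 = 10472.
Rotations for period 952: 10472 / 952 = 11.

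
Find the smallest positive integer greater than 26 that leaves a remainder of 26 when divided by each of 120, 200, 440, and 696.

N − 26 must be a common multiple of 120, 200, 440, and 696.
120 = 2^3 × 3 × 5
200 = 2^3 × 5^2
440 = 2^3 × 5 × 11
696 = 2^3 × 3 × 29
LCM(120, 200, 440, 696) = 2^3 × 3 × 5^2 × 11 × 29 = 191400.
Smallest N > 26 is LCM + 26 = 191400 + 26 = 191426.

191426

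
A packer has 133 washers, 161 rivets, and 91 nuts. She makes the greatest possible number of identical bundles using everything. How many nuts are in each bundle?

Number of bundles = gcd(133, 161, 91).
133 = 7 × 19
161 = 7 × 23
91 = 7 × 13
gcd(133, 161, 91) = 7.
nuts per bundle = 91 / 7 = 13.

13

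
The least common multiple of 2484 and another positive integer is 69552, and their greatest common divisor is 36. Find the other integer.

gcd × lcm = product of the two integers, so the other integer is (36 × 69552) / 2484 = 1008.

1008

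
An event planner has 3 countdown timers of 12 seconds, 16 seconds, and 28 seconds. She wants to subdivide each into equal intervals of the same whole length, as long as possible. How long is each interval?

4 seconds

The interval must divide each timer length; the longest such is the gcd.
12 = 2^2 × 3
16 = 2^4
28 = 2^2 × 7
gcd(12, 16, 28) = 2^2 = 4.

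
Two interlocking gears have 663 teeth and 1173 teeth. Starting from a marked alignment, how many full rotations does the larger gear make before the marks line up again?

13 rotations

The first common completion time is the LCM of the periods.
663 = 3 × 13 × 17
1173 = 3 × 17 × 23
LCM(663, 1173) = 3 × 13 × 17 × 23 = 15249.
Rotations for period 1173: 15249 / 1173 = 13.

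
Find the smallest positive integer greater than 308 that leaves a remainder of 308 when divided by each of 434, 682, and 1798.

138754

N − 308 must be a common multiple of 434, 682, and 1798.
434 = 2 × 7 × 31
682 = 2 × 11 × 31
1798 = 2 × 29 × 31
LCM(434, 682, 1798) = 2 × 7 × 11 × 29 × 31 = 138446.
Smallest N > 308 is LCM + 308 = 138446 + 308 = 138754.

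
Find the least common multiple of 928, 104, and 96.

36192

928 = 2^5 × 29
104 = 2^3 × 13
96 = 2^5 × 3
LCM(928, 104, 96) = 2^5 × 3 × 13 × 29 = 36192.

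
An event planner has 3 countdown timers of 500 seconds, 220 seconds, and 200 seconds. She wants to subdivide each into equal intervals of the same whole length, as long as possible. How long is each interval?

The interval must divide each timer length; the longest such is the gcd.
500 = 2^2 × 5^3
220 = 2^2 × 5 × 11
200 = 2^3 × 5^2
gcd(500, 220, 200) = 2^2 × 5 = 20.

20 seconds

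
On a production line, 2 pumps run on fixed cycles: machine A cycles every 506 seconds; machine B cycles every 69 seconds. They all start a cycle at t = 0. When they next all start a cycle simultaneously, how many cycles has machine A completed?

The first common completion time is the LCM of the periods.
506 = 2 × 11 × 23
69 = 3 × 23
LCM(506, 69) = 2 × 3 × 11 × 23 = 1518.
Cycles for period 506: 1518 / 506 = 3.

3 cycles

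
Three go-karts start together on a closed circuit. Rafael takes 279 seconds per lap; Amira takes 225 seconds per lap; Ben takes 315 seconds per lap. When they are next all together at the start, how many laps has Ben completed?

155 laps

The first common completion time is the LCM of the periods.
279 = 3^2 × 31
225 = 3^2 × 5^2
315 = 3^2 × 5 × 7
LCM(279, 225, 315) = 3^2 × 5^2 × 7 × 31 = 48825.
Laps for period 315: 48825 / 315 = 155.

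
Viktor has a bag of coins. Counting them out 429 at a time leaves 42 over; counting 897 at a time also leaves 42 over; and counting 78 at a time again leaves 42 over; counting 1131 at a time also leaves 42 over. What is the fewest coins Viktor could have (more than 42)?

N − 42 must be a common multiple of 429, 897, 78, and 1131.
429 = 3 × 11 × 13
897 = 3 × 13 × 23
78 = 2 × 3 × 13
1131 = 3 × 13 × 29
LCM(429, 897, 78, 1131) = 2 × 3 × 11 × 13 × 23 × 29 = 572286.
Smallest N > 42 is LCM + 42 = 572286 + 42 = 572328.

572328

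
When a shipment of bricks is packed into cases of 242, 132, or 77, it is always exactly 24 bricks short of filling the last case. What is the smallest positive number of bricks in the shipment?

10140

Being 24 short of a full case of size k means N ≡ −24 (mod k), i.e. N + 24 is a multiple of each size.
242 = 2 × 11^2
132 = 2^2 × 3 × 11
77 = 7 × 11
LCM(242, 132, 77) = 2^2 × 3 × 7 × 11^2 = 10164.
Smallest positive N is 10164 − 24 = 10140.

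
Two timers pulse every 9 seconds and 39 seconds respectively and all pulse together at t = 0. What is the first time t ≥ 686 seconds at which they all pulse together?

Joint pulses occur at multiples of LCM(9, 39).
9 = 3^2
39 = 3 × 13
LCM(9, 39) = 3^2 × 13 = 117.
Smallest multiple of 117 that is ≥ 686: ⌈686/117⌉ × 117 = 6 × 117 = 702.

702 seconds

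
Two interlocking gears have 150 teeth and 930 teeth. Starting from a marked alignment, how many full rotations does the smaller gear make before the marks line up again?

All finish a whole number of cycles simultaneously at t = LCM of the periods.
150 = 2 × 3 × 5^2
930 = 2 × 3 × 5 × 31
LCM(150, 930) = 2 × 3 × 5^2 × 31 = 4650.
Rotations for period 150: 4650 / 150 = 31.

31 rotations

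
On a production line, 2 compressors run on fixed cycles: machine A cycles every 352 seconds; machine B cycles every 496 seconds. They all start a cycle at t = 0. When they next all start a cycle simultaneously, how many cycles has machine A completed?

31 cycles

They are all back at their starting positions together after one LCM of the periods.
352 = 2^5 × 11
496 = 2^4 × 31
LCM(352, 496) = 2^5 × 11 × 31 = 10912.
Cycles for period 352: 10912 / 352 = 31.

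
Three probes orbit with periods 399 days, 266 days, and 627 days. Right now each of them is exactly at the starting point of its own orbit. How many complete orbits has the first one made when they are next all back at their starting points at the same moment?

The first common completion time is the LCM of the periods.
399 = 3 × 7 × 19
266 = 2 × 7 × 19
627 = 3 × 11 × 19
LCM(399, 266, 627) = 2 × 3 × 7 × 11 × 19 = 8778.
Orbits for period 399: 8778 / 399 = 22.

22 orbits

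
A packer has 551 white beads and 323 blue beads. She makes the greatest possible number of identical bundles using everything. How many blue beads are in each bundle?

Number of bundles = gcd(551, 323).
551 = 19 × 29
323 = 17 × 19
gcd(551, 323) = 19.
blue beads per bundle = 323 / 19 = 17.

17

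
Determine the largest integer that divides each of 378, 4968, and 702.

378 = 2 × 3^3 × 7
4968 = 2^3 × 3^3 × 23
702 = 2 × 3^3 × 13
gcd(378, 4968, 702) = 2 × 3^3 = 54.

54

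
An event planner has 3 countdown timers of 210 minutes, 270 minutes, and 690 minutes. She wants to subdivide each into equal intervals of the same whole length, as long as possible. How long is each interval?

The interval must divide each timer length; the longest such is the gcd.
210 = 2 × 3 × 5 × 7
270 = 2 × 3^3 × 5
690 = 2 × 3 × 5 × 23
gcd(210, 270, 690) = 2 × 3 × 5 = 30.

30 minutes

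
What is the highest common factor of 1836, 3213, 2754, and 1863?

27

1836 = 2^2 × 3^3 × 17
3213 = 3^3 × 7 × 17
2754 = 2 × 3^4 × 17
1863 = 3^4 × 23
gcd(1836, 3213, 2754, 1863) = 3^3 = 27.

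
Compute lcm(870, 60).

870 = 2 × 3 × 5 × 29
60 = 2^2 × 3 × 5
LCM(870, 60) = 2^2 × 3 × 5 × 29 = 1740.

1740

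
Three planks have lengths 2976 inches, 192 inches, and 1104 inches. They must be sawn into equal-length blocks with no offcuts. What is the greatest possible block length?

This is the greatest common divisor of 2976, 192, and 1104.
2976 = 2^5 × 3 × 31
192 = 2^6 × 3
1104 = 2^4 × 3 × 23
gcd(2976, 192, 1104) = 2^4 × 3 = 48.

48 inches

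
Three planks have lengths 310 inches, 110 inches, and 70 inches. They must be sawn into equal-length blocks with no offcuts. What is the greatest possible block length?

The block length must divide every plank, so the greatest is gcd(310, 110, 70).
310 = 2 × 5 × 31
110 = 2 × 5 × 11
70 = 2 × 5 × 7
gcd(310, 110, 70) = 2 × 5 = 10.

10 inches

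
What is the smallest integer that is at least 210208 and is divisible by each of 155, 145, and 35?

220255

The integer must be a common multiple of 155, 145, and 35, so a multiple of their LCM.
155 = 5 × 31
145 = 5 × 29
35 = 5 × 7
LCM(155, 145, 35) = 5 × 7 × 29 × 31 = 31465.
Smallest multiple of 31465 that is ≥ 210208: ⌈210208/31465⌉ × 31465 = 7 × 31465 = 220255.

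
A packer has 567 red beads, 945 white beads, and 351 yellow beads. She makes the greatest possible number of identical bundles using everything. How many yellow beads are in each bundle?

Number of bundles = gcd(567, 945, 351).
567 = 3^4 × 7
945 = 3^3 × 5 × 7
351 = 3^3 × 13
gcd(567, 945, 351) = 3^3 = 27.
yellow beads per bundle = 351 / 27 = 13.

13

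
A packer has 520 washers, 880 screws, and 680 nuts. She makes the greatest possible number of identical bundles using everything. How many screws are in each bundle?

Number of bundles = gcd(520, 880, 680).
520 = 2^3 × 5 × 13
880 = 2^4 × 5 × 11
680 = 2^3 × 5 × 17
gcd(520, 880, 680) = 2^3 × 5 = 40.
screws per bundle = 880 / 40 = 22.

22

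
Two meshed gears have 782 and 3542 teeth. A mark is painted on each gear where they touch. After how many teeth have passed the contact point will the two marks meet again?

60214 teeth

We need the least common multiple of the intervals.
782 = 2 × 17 × 23
3542 = 2 × 7 × 11 × 23
LCM(782, 3542) = 2 × 7 × 11 × 17 × 23 = 60214.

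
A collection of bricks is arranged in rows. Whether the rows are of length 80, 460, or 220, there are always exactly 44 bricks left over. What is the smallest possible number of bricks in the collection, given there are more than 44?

20284

N − 44 must be a common multiple of 80, 460, and 220.
80 = 2^4 × 5
460 = 2^2 × 5 × 23
220 = 2^2 × 5 × 11
LCM(80, 460, 220) = 2^4 × 5 × 11 × 23 = 20240.
Smallest N > 44 is LCM + 44 = 20240 + 44 = 20284.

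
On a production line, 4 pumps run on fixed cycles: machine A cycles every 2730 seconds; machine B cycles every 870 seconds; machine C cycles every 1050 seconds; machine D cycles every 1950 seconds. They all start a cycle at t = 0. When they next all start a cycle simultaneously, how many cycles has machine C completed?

377 cycles

All finish a whole number of cycles simultaneously at t = LCM of the periods.
2730 = 2 × 3 × 5 × 7 × 13
870 = 2 × 3 × 5 × 29
1050 = 2 × 3 × 5^2 × 7
1950 = 2 × 3 × 5^2 × 13
LCM(2730, 870, 1050, 1950) = 2 × 3 × 5^2 × 7 × 13 × 29 = 395850.
Cycles for period 1050: 395850 / 1050 = 377.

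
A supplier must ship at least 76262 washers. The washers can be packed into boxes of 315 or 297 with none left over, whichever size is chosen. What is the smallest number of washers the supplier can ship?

83160

The number of washers must be a common multiple of 315 and 297, so a multiple of their LCM.
315 = 3^2 × 5 × 7
297 = 3^3 × 11
LCM(315, 297) = 3^3 × 5 × 7 × 11 = 10395.
Smallest multiple of 10395 that is ≥ 76262: ⌈76262/10395⌉ × 10395 = 8 × 10395 = 83160.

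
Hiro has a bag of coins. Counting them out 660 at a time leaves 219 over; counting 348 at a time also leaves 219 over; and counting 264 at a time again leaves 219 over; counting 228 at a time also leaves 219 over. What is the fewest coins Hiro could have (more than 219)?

N − 219 must be a common multiple of 660, 348, 264, and 228.
660 = 2^2 × 3 × 5 × 11
348 = 2^2 × 3 × 29
264 = 2^3 × 3 × 11
228 = 2^2 × 3 × 19
LCM(660, 348, 264, 228) = 2^3 × 3 × 5 × 11 × 19 × 29 = 727320.
Smallest N > 219 is LCM + 219 = 727320 + 219 = 727539.

727539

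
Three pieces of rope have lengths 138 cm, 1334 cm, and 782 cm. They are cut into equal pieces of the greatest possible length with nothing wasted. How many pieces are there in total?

Piece length = gcd(138, 1334, 782).
138 = 2 × 3 × 23
1334 = 2 × 23 × 29
782 = 2 × 17 × 23
gcd(138, 1334, 782) = 2 × 23 = 46.
Total pieces = 138/46 + 1334/46 + 782/46 = 3 + 29 + 17 = 49.

49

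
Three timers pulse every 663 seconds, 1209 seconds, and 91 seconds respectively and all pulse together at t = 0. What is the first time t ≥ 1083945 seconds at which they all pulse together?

1150968 seconds

Joint pulses occur at multiples of LCM(663, 1209, 91).
663 = 3 × 13 × 17
1209 = 3 × 13 × 31
91 = 7 × 13
LCM(663, 1209, 91) = 3 × 7 × 13 × 17 × 31 = 143871.
Smallest multiple of 143871 that is ≥ 1083945: ⌈1083945/143871⌉ × 143871 = 8 × 143871 = 1150968.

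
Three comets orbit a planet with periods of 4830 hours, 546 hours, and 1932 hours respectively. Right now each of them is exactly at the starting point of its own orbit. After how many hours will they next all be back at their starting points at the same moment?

They coincide at every common multiple of the periods; the first is the LCM.
4830 = 2 × 3 × 5 × 7 × 23
546 = 2 × 3 × 7 × 13
1932 = 2^2 × 3 × 7 × 23
LCM(4830, 546, 1932) = 2^2 × 3 × 5 × 7 × 13 × 23 = 125580.

125580 hours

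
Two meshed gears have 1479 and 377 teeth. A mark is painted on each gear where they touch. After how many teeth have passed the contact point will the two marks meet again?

They coincide at every common multiple of the periods; the first is the LCM.
1479 = 3 × 17 × 29
377 = 13 × 29
LCM(1479, 377) = 3 × 13 × 17 × 29 = 19227.

19227 teeth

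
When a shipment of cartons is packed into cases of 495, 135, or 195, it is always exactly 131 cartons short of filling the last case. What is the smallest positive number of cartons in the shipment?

Being 131 short of a full case of size k means N ≡ −131 (mod k), i.e. N + 131 is a multiple of each size.
495 = 3^2 × 5 × 11
135 = 3^3 × 5
195 = 3 × 5 × 13
LCM(495, 135, 195) = 3^3 × 5 × 11 × 13 = 19305.
Smallest positive N is 19305 − 131 = 19174.

19174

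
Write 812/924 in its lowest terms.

812 = 2^2 × 7 × 29
924 = 2^2 × 3 × 7 × 11
gcd(812, 924) = 2^2 × 7 = 28.
Divide numerator and denominator by 28: 812/924 = 29/33.

29/33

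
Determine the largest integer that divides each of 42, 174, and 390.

6

42 = 2 × 3 × 7
174 = 2 × 3 × 29
390 = 2 × 3 × 5 × 13
gcd(42, 174, 390) = 2 × 3 = 6.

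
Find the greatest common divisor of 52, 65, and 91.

52 = 2^2 × 13
65 = 5 × 13
91 = 7 × 13
gcd(52, 65, 91) = 13.

13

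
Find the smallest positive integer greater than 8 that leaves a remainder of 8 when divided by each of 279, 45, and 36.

N − 8 must be a common multiple of 279, 45, and 36.
279 = 3^2 × 31
45 = 3^2 × 5
36 = 2^2 × 3^2
LCM(279, 45, 36) = 2^2 × 3^2 × 5 × 31 = 5580.
Smallest N > 8 is LCM + 8 = 5580 + 8 = 5588.

5588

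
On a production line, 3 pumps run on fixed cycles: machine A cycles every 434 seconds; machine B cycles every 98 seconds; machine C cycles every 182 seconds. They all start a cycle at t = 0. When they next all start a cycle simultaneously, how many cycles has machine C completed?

They are all back at their starting positions together after one LCM of the periods.
434 = 2 × 7 × 31
98 = 2 × 7^2
182 = 2 × 7 × 13
LCM(434, 98, 182) = 2 × 7^2 × 13 × 31 = 39494.
Cycles for period 182: 39494 / 182 = 217.

217 cycles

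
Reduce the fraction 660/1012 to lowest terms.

15/23

660 = 2^2 × 3 × 5 × 11
1012 = 2^2 × 11 × 23
gcd(660, 1012) = 2^2 × 11 = 44.
Divide numerator and denominator by 44: 660/1012 = 15/23.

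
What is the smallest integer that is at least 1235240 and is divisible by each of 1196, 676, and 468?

The integer must be a common multiple of 1196, 676, and 468, so a multiple of their LCM.
1196 = 2^2 × 13 × 23
676 = 2^2 × 13^2
468 = 2^2 × 3^2 × 13
LCM(1196, 676, 468) = 2^2 × 3^2 × 13^2 × 23 = 139932.
Smallest multiple of 139932 that is ≥ 1235240: ⌈1235240/139932⌉ × 139932 = 9 × 139932 = 1259388.

1259388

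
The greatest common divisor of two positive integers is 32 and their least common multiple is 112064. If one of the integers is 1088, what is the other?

For two integers, gcd × lcm = product, so the other is (32 × 112064) / 1088 = 3586048 / 1088 = 3296.

3296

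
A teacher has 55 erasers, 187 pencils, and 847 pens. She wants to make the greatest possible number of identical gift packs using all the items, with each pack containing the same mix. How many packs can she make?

The pack count must divide each quantity, so the greatest is gcd(55, 187, 847).
55 = 5 × 11
187 = 11 × 17
847 = 7 × 11^2
gcd(55, 187, 847) = 11.

11 packs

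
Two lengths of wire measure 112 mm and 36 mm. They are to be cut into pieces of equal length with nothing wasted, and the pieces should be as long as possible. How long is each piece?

4 mm

The greatest length dividing all of 112 and 36 is their gcd.
112 = 2^4 × 7
36 = 2^2 × 3^2
gcd(112, 36) = 2^2 = 4.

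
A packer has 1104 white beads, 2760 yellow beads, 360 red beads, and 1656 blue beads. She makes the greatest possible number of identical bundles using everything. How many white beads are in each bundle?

46

Number of bundles = gcd(1104, 2760, 360, 1656).
1104 = 2^4 × 3 × 23
2760 = 2^3 × 3 × 5 × 23
360 = 2^3 × 3^2 × 5
1656 = 2^3 × 3^2 × 23
gcd(1104, 2760, 360, 1656) = 2^3 × 3 = 24.
white beads per bundle = 1104 / 24 = 46.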